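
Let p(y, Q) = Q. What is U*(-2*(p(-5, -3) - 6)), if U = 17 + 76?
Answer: 1674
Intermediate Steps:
U = 93
U*(-2*(p(-5, -3) - 6)) = 93*(-2*(-3 - 6)) = 93*(-2*(-9)) = 93*18 = 1674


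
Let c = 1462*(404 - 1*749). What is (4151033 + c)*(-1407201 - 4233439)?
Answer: -20569400371520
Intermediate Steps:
c = -504390 (c = 1462*(404 - 749) = 1462*(-345) = -504390)
(4151033 + c)*(-1407201 - 4233439) = (4151033 - 504390)*(-1407201 - 4233439) = 3646643*(-5640640) = -20569400371520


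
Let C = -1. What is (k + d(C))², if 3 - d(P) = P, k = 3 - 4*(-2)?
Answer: 225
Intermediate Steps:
k = 11 (k = 3 + 8 = 11)
d(P) = 3 - P
(k + d(C))² = (11 + (3 - 1*(-1)))² = (11 + (3 + 1))² = (11 + 4)² = 15² = 225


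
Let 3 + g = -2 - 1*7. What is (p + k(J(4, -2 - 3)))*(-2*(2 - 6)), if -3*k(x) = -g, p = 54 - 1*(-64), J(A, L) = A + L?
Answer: 912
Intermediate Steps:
g = -12 (g = -3 + (-2 - 1*7) = -3 + (-2 - 7) = -3 - 9 = -12)
p = 118 (p = 54 + 64 = 118)
k(x) = -4 (k(x) = -(-1)*(-12)/3 = -⅓*12 = -4)
(p + k(J(4, -2 - 3)))*(-2*(2 - 6)) = (118 - 4)*(-2*(2 - 6)) = 114*(-2*(-4)) = 114*8 = 912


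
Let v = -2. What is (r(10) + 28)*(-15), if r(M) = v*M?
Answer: -120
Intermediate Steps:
r(M) = -2*M
(r(10) + 28)*(-15) = (-2*10 + 28)*(-15) = (-20 + 28)*(-15) = 8*(-15) = -120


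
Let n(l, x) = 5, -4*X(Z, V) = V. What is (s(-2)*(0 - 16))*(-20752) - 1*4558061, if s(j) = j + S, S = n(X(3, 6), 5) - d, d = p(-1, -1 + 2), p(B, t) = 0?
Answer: -3561965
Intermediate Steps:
X(Z, V) = -V/4
d = 0
S = 5 (S = 5 - 1*0 = 5 + 0 = 5)
s(j) = 5 + j (s(j) = j + 5 = 5 + j)
(s(-2)*(0 - 16))*(-20752) - 1*4558061 = ((5 - 2)*(0 - 16))*(-20752) - 1*4558061 = (3*(-16))*(-20752) - 4558061 = -48*(-20752) - 4558061 = 996096 - 4558061 = -3561965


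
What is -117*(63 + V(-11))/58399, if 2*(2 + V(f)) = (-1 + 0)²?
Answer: -14391/116798 ≈ -0.12321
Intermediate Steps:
V(f) = -3/2 (V(f) = -2 + (-1 + 0)²/2 = -2 + (½)*(-1)² = -2 + (½)*1 = -2 + ½ = -3/2)
-117*(63 + V(-11))/58399 = -117*(63 - 3/2)/58399 = -117*123/2*(1/58399) = -14391/2*1/58399 = -14391/116798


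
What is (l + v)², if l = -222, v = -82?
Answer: 92416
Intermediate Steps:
(l + v)² = (-222 - 82)² = (-304)² = 92416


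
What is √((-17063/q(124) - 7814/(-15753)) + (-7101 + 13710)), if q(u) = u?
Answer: √6173637599748435/976686 ≈ 80.448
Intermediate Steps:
√((-17063/q(124) - 7814/(-15753)) + (-7101 + 13710)) = √((-17063/124 - 7814/(-15753)) + (-7101 + 13710)) = √((-17063*1/124 - 7814*(-1/15753)) + 6609) = √((-17063/124 + 7814/15753) + 6609) = √(-267824503/1953372 + 6609) = √(12642011045/1953372) = √6173637599748435/976686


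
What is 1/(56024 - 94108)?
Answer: -1/38084 ≈ -2.6258e-5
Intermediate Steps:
1/(56024 - 94108) = 1/(-38084) = -1/38084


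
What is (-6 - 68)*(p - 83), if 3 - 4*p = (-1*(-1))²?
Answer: 6105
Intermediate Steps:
p = ½ (p = ¾ - (-1*(-1))²/4 = ¾ - ¼*1² = ¾ - ¼*1 = ¾ - ¼ = ½ ≈ 0.50000)
(-6 - 68)*(p - 83) = (-6 - 68)*(½ - 83) = -74*(-165/2) = 6105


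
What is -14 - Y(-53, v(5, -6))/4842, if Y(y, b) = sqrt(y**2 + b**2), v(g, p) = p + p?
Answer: -14 - sqrt(2953)/4842 ≈ -14.011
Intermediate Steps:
v(g, p) = 2*p
Y(y, b) = sqrt(b**2 + y**2)
-14 - Y(-53, v(5, -6))/4842 = -14 - sqrt((2*(-6))**2 + (-53)**2)/4842 = -14 - sqrt((-12)**2 + 2809)/4842 = -14 - sqrt(144 + 2809)/4842 = -14 - sqrt(2953)/4842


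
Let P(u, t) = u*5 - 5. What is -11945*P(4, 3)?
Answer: -179175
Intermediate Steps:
P(u, t) = -5 + 5*u (P(u, t) = 5*u - 5 = -5 + 5*u)
-11945*P(4, 3) = -11945*(-5 + 5*4) = -11945*(-5 + 20) = -11945*15 = -179175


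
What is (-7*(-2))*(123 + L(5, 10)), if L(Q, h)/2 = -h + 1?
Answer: 1470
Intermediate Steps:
L(Q, h) = 2 - 2*h (L(Q, h) = 2*(-h + 1) = 2*(1 - h) = 2 - 2*h)
(-7*(-2))*(123 + L(5, 10)) = (-7*(-2))*(123 + (2 - 2*10)) = 14*(123 + (2 - 20)) = 14*(123 - 18) = 14*105 = 1470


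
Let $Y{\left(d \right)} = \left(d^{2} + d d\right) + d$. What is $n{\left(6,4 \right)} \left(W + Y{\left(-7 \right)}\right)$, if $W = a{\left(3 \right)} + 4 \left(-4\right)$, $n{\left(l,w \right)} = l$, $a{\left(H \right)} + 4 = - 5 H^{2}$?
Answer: $156$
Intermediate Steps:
$a{\left(H \right)} = -4 - 5 H^{2}$
$Y{\left(d \right)} = d + 2 d^{2}$ ($Y{\left(d \right)} = \left(d^{2} + d^{2}\right) + d = 2 d^{2} + d = d + 2 d^{2}$)
$W = -65$ ($W = \left(-4 - 5 \cdot 3^{2}\right) + 4 \left(-4\right) = \left(-4 - 45\right) - 16 = -49 - 16 = -65$)
$n{\left(6,4 \right)} \left(W + Y{\left(-7 \right)}\right) = 6 \left(-65 - 7 \left(1 + 2 \left(-7\right)\right)\right) = 6 \left(-65 - 7 \left(1 - 14\right)\right) = 6 \left(-65 - -91\right) = 6 \left(-65 + 91\right) = 6 \cdot 26 = 156$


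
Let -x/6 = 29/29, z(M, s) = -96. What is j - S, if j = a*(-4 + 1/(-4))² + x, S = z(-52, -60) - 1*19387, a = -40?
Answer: 37509/2 ≈ 18755.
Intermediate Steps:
x = -6 (x = -174/29 = -6*1 = -6)
S = -19483 (S = -96 - 1*19387 = -96 - 19387 = -19483)
j = -1457/2 (j = -40*(-4 + 1/(-4))² - 6 = -40*(-4 - ¼)² - 6 = -40*(-17/4)² - 6 = -40*289/16 - 6 = -1445/2 - 6 = -1457/2 ≈ -728.50)
j - S = -1457/2 - 1*(-19483) = -1457/2 + 19483 = 37509/2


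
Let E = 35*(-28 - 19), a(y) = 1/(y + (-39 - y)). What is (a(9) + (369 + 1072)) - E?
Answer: 120353/39 ≈ 3086.0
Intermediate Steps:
a(y) = -1/39 (a(y) = 1/(-39) = -1/39)
E = -1645 (E = 35*(-47) = -1645)
(a(9) + (369 + 1072)) - E = (-1/39 + (369 + 1072)) - 1*(-1645) = (-1/39 + 1441) + 1645 = 56198/39 + 1645 = 120353/39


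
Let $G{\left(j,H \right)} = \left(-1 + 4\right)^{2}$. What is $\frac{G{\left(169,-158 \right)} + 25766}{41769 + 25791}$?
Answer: $\frac{5155}{13512} \approx 0.38151$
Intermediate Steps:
$G{\left(j,H \right)} = 9$ ($G{\left(j,H \right)} = 3^{2} = 9$)
$\frac{G{\left(169,-158 \right)} + 25766}{41769 + 25791} = \frac{9 + 25766}{41769 + 25791} = \frac{25775}{67560} = 25775 \cdot \frac{1}{67560} = \frac{5155}{13512}$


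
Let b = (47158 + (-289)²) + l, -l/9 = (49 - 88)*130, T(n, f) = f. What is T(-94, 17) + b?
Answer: 176326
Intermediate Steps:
l = 45630 (l = -9*(49 - 88)*130 = -(-351)*130 = -9*(-5070) = 45630)
b = 176309 (b = (47158 + (-289)²) + 45630 = (47158 + 83521) + 45630 = 130679 + 45630 = 176309)
T(-94, 17) + b = 17 + 176309 = 176326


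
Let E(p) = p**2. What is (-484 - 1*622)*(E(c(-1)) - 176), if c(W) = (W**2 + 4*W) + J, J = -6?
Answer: 105070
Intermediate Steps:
c(W) = -6 + W**2 + 4*W (c(W) = (W**2 + 4*W) - 6 = -6 + W**2 + 4*W)
(-484 - 1*622)*(E(c(-1)) - 176) = (-484 - 1*622)*((-6 + (-1)**2 + 4*(-1))**2 - 176) = (-484 - 622)*((-6 + 1 - 4)**2 - 176) = -1106*((-9)**2 - 176) = -1106*(81 - 176) = -1106*(-95) = 105070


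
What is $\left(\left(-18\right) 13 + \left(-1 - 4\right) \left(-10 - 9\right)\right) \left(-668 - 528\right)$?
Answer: $166244$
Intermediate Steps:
$\left(\left(-18\right) 13 + \left(-1 - 4\right) \left(-10 - 9\right)\right) \left(-668 - 528\right) = \left(-234 - -95\right) \left(-1196\right) = \left(-234 + 95\right) \left(-1196\right) = \left(-139\right) \left(-1196\right) = 166244$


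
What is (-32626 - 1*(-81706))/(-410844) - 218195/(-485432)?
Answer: 5484925335/16619735384 ≈ 0.33002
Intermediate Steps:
(-32626 - 1*(-81706))/(-410844) - 218195/(-485432) = (-32626 + 81706)*(-1/410844) - 218195*(-1/485432) = 49080*(-1/410844) + 218195/485432 = -4090/34237 + 218195/485432 = 5484925335/16619735384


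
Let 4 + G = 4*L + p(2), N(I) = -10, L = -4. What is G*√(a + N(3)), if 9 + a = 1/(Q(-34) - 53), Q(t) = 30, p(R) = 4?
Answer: -16*I*√10074/23 ≈ -69.822*I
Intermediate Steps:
a = -208/23 (a = -9 + 1/(30 - 53) = -9 + 1/(-23) = -9 - 1/23 = -208/23 ≈ -9.0435)
G = -16 (G = -4 + (4*(-4) + 4) = -4 + (-16 + 4) = -4 - 12 = -16)
G*√(a + N(3)) = -16*√(-208/23 - 10) = -16*I*√10074/23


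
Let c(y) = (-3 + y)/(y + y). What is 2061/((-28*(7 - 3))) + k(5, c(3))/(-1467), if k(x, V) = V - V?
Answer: -2061/112 ≈ -18.402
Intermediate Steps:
c(y) = (-3 + y)/(2*y) (c(y) = (-3 + y)/((2*y)) = (-3 + y)*(1/(2*y)) = (-3 + y)/(2*y))
k(x, V) = 0
2061/((-28*(7 - 3))) + k(5, c(3))/(-1467) = 2061/((-28*(7 - 3))) + 0/(-1467) = 2061/((-28*4)) + 0*(-1/1467) = 2061/(-112) + 0 = 2061*(-1/112) + 0 = -2061/112 + 0 = -2061/112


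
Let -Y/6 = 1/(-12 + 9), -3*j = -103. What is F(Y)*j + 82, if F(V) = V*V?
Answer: 658/3 ≈ 219.33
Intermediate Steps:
j = 103/3 (j = -1/3*(-103) = 103/3 ≈ 34.333)
Y = 2 (Y = -6/(-12 + 9) = -6/(-3) = -6*(-1/3) = 2)
F(V) = V**2
F(Y)*j + 82 = 2**2*(103/3) + 82 = 4*(103/3) + 82 = 412/3 + 82 = 658/3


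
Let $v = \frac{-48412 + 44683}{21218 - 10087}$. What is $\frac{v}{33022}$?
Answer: $- \frac{339}{33415262} \approx -1.0145 \cdot 10^{-5}$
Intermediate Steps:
$v = - \frac{3729}{11131} \approx -0.33501$
$\frac{v}{33022} = - \frac{3729}{11131 \cdot 33022} = \left(- \frac{3729}{11131}\right) \frac{1}{33022} = - \frac{339}{33415262}$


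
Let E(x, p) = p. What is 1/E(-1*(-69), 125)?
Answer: 1/125 ≈ 0.0080000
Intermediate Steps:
1/E(-1*(-69), 125) = 1/125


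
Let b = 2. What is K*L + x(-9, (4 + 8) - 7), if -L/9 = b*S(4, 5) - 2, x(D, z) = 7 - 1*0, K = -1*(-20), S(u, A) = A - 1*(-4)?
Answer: -2873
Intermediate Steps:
S(u, A) = 4 + A (S(u, A) = A + 4 = 4 + A)
K = 20
x(D, z) = 7 (x(D, z) = 7 + 0 = 7)
L = -144 (L = -9*(2*(4 + 5) - 2) = -9*(2*9 - 2) = -9*(18 - 2) = -9*16 = -144)
K*L + x(-9, (4 + 8) - 7) = 20*(-144) + 7 = -2880 + 7 = -2873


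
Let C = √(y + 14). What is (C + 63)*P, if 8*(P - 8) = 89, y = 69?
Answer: 9639/8 + 153*√83/8 ≈ 1379.1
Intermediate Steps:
P = 153/8 (P = 8 + (⅛)*89 = 8 + 89/8 = 153/8 ≈ 19.125)
C = √83 (C = √(69 + 14) = √83 ≈ 9.1104)
(C + 63)*P = (√83 + 63)*(153/8) = (63 + √83)*(153/8) = 9639/8 + 153*√83/8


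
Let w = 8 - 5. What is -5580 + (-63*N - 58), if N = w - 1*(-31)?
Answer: -7780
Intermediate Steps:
w = 3
N = 34 (N = 3 - 1*(-31) = 3 + 31 = 34)
-5580 + (-63*N - 58) = -5580 + (-63*34 - 58) = -5580 + (-2142 - 58) = -5580 - 2200 = -7780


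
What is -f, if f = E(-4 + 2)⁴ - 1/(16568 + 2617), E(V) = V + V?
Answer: -4911359/19185 ≈ -256.00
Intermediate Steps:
E(V) = 2*V
f = 4911359/19185 (f = (2*(-4 + 2))⁴ - 1/(16568 + 2617) = (2*(-2))⁴ - 1/19185 = (-4)⁴ - 1*1/19185 = 256 - 1/19185 = 4911359/19185 ≈ 256.00)
-f = -1*4911359/19185 = -4911359/19185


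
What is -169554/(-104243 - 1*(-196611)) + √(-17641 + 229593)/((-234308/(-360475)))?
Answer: -84777/46184 + 360475*√13247/58577 ≈ 706.45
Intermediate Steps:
-169554/(-104243 - 1*(-196611)) + √(-17641 + 229593)/((-234308/(-360475))) = -169554/(-104243 + 196611) + √211952/((-234308*(-1/360475))) = -169554/92368 + (4*√13247)/(234308/360475) = -169554*1/92368 + (4*√13247)*(360475/234308) = -84777/46184 + 360475*√13247/58577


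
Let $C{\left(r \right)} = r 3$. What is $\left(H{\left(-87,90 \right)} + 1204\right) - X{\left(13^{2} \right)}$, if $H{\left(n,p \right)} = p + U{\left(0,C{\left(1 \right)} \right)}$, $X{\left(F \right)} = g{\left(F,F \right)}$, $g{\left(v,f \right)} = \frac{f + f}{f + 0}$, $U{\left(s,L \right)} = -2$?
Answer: $1290$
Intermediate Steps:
$C{\left(r \right)} = 3 r$
$g{\left(v,f \right)} = 2$ ($g{\left(v,f \right)} = \frac{2 f}{f} = 2$)
$X{\left(F \right)} = 2$
$H{\left(n,p \right)} = -2 + p$ ($H{\left(n,p \right)} = p - 2 = -2 + p$)
$\left(H{\left(-87,90 \right)} + 1204\right) - X{\left(13^{2} \right)} = \left(\left(-2 + 90\right) + 1204\right) - 2 = \left(88 + 1204\right) - 2 = 1292 - 2 = 1290$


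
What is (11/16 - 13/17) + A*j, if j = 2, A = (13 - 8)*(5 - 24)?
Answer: -51701/272 ≈ -190.08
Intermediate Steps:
A = -95 (A = 5*(-19) = -95)
(11/16 - 13/17) + A*j = (11/16 - 13/17) - 95*2 = (11*(1/16) - 13*1/17) - 190 = (11/16 - 13/17) - 190 = -21/272 - 190 = -51701/272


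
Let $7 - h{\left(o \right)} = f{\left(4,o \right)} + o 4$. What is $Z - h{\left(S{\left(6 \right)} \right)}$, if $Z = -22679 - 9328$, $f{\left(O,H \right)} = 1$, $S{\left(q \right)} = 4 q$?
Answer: $-31917$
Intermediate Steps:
$h{\left(o \right)} = 6 - 4 o$ ($h{\left(o \right)} = 7 - \left(1 + o 4\right) = 7 - \left(1 + 4 o\right) = 6 - 4 o$)
$Z = -32007$
$Z - h{\left(S{\left(6 \right)} \right)} = -32007 - \left(6 - 4 \cdot 4 \cdot 6\right) = -32007 - \left(6 - 96\right) = -32007 - -90 = -32007 + 90 = -31917$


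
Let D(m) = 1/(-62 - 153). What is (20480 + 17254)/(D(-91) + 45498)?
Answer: 8112810/9782069 ≈ 0.82936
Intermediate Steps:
D(m) = -1/215 (D(m) = 1/(-215) = -1/215)
(20480 + 17254)/(D(-91) + 45498) = (20480 + 17254)/(-1/215 + 45498) = 37734/(9782069/215) = 37734*(215/9782069) = 8112810/9782069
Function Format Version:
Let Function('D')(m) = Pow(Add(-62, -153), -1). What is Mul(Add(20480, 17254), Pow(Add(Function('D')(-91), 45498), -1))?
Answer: Rational(8112810, 9782069) ≈ 0.82936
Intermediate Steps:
Function('D')(m) = Rational(-1, 215) (Function('D')(m) = Pow(-215, -1) = Rational(-1, 215))
Mul(Add(20480, 17254), Pow(Add(Function('D')(-91), 45498), -1)) = Mul(Add(20480, 17254), Pow(Add(Rational(-1, 215), 45498), -1)) = Mul(37734, Pow(Rational(9782069, 215), -1)) = Mul(37734, Rational(215, 9782069)) = Rational(8112810, 9782069)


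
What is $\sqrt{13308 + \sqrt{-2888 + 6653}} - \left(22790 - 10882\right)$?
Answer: $-11908 + \sqrt{13308 + \sqrt{3765}} \approx -11792.0$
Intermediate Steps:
$\sqrt{13308 + \sqrt{-2888 + 6653}} - \left(22790 - 10882\right) = \sqrt{13308 + \sqrt{3765}} - \left(22790 - 10882\right) = \sqrt{13308 + \sqrt{3765}} - 11908 = -11908 + \sqrt{13308 + \sqrt{3765}}$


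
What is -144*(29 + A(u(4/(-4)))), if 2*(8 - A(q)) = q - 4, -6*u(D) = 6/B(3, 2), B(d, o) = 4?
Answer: -5634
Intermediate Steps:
u(D) = -¼ (u(D) = -1/4 = -⅙*3/2 = -¼)
A(q) = 10 - q/2 (A(q) = 8 - (q - 4)/2 = 8 - (-4 + q)/2 = 8 + (2 - q/2) = 10 - q/2)
-144*(29 + A(u(4/(-4)))) = -144*(29 + (10 - ½*(-¼))) = -144*(29 + (10 + ⅛)) = -144*(29 + 81/8) = -144*313/8 = -5634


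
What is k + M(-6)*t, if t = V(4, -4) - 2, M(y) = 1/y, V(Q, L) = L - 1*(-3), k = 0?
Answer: ½ ≈ 0.50000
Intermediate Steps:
V(Q, L) = 3 + L (V(Q, L) = L + 3 = 3 + L)
t = -3 (t = (3 - 4) - 2 = -1 - 2 = -3)
k + M(-6)*t = 0 - 3/(-6) = 0 - ⅙*(-3) = 0 + ½ = ½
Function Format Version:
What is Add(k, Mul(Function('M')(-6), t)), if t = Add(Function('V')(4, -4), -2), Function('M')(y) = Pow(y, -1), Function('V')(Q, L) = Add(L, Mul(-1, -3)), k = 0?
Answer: Rational(1, 2) ≈ 0.50000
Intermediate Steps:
Function('V')(Q, L) = Add(3, L) (Function('V')(Q, L) = Add(L, 3) = Add(3, L))
t = -3 (t = Add(Add(3, -4), -2) = Add(-1, -2) = -3)
Add(k, Mul(Function('M')(-6), t)) = Add(0, Mul(Pow(-6, -1), -3)) = Add(0, Mul(Rational(-1, 6), -3)) = Add(0, Rational(1, 2)) = Rational(1, 2)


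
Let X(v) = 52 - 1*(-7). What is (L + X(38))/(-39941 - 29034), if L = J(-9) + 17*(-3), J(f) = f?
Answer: 1/68975 ≈ 1.4498e-5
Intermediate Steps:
X(v) = 59 (X(v) = 52 + 7 = 59)
L = -60 (L = -9 + 17*(-3) = -9 - 51 = -60)
(L + X(38))/(-39941 - 29034) = (-60 + 59)/(-39941 - 29034) = -1/(-68975) = -1*(-1/68975) = 1/68975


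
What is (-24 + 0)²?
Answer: 576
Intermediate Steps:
(-24 + 0)² = (-24)² = 576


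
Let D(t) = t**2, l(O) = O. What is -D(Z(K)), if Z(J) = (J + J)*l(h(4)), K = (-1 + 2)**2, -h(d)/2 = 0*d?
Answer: 0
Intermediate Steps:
h(d) = 0 (h(d) = -0*d = -2*0 = 0)
K = 1 (K = 1**2 = 1)
Z(J) = 0 (Z(J) = (J + J)*0 = (2*J)*0 = 0)
-D(Z(K)) = -1*0**2 = -1*0 = 0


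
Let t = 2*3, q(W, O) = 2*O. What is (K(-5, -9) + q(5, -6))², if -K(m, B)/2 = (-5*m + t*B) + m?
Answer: 3136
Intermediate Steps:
t = 6
K(m, B) = -12*B + 8*m (K(m, B) = -2*((-5*m + 6*B) + m) = -2*(-4*m + 6*B) = -12*B + 8*m)
(K(-5, -9) + q(5, -6))² = ((-12*(-9) + 8*(-5)) + 2*(-6))² = ((108 - 40) - 12)² = (68 - 12)² = 56² = 3136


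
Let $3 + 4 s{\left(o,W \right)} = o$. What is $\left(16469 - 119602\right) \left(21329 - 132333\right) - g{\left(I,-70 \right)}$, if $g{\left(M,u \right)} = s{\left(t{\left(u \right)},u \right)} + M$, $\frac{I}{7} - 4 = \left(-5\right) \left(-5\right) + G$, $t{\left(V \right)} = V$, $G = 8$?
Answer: $\frac{45792701165}{4} \approx 1.1448 \cdot 10^{10}$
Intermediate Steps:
$s{\left(o,W \right)} = - \frac{3}{4} + \frac{o}{4}$
$I = 259$ ($I = 28 + 7 \left(\left(-5\right) \left(-5\right) + 8\right) = 28 + 7 \left(25 + 8\right) = 28 + 7 \cdot 33 = 28 + 231 = 259$)
$g{\left(M,u \right)} = - \frac{3}{4} + M + \frac{u}{4}$ ($g{\left(M,u \right)} = \left(- \frac{3}{4} + \frac{u}{4}\right) + M = - \frac{3}{4} + M + \frac{u}{4}$)
$\left(16469 - 119602\right) \left(21329 - 132333\right) - g{\left(I,-70 \right)} = \left(16469 - 119602\right) \left(21329 - 132333\right) - \left(- \frac{3}{4} + 259 + \frac{1}{4} \left(-70\right)\right) = \left(-103133\right) \left(-111004\right) - \left(- \frac{3}{4} + 259 - \frac{35}{2}\right) = 11448175532 - \frac{963}{4} = \frac{45792701165}{4}$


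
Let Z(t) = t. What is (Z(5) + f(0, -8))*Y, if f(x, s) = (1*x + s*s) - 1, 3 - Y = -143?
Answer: 9928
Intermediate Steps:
Y = 146 (Y = 3 - 1*(-143) = 3 + 143 = 146)
f(x, s) = -1 + x + s**2 (f(x, s) = (x + s**2) - 1 = -1 + x + s**2)
(Z(5) + f(0, -8))*Y = (5 + (-1 + 0 + (-8)**2))*146 = (5 + (-1 + 0 + 64))*146 = (5 + 63)*146 = 68*146 = 9928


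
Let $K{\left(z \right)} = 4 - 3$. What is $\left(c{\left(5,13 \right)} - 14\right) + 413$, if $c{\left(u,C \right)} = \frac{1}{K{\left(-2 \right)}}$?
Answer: $400$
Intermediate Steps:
$K{\left(z \right)} = 1$ ($K{\left(z \right)} = 4 - 3 = 1$)
$c{\left(u,C \right)} = 1$ ($c{\left(u,C \right)} = 1^{-1} = 1$)
$\left(c{\left(5,13 \right)} - 14\right) + 413 = \left(1 - 14\right) + 413 = -13 + 413 = 400$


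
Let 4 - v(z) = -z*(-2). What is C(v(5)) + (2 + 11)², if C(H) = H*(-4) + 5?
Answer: 198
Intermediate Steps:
v(z) = 4 - 2*z (v(z) = 4 - (-z)*(-2) = 4 - 2*z)
C(H) = 5 - 4*H (C(H) = -4*H + 5 = 5 - 4*H)
C(v(5)) + (2 + 11)² = (5 - 4*(4 - 2*5)) + (2 + 11)² = (5 - 4*(4 - 10)) + 13² = (5 - 4*(-6)) + 169 = (5 + 24) + 169 = 29 + 169 = 198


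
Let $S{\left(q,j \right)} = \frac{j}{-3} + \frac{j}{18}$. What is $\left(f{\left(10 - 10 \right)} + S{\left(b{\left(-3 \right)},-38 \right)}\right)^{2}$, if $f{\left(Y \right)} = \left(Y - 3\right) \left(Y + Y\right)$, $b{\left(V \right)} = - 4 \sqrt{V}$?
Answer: $\frac{9025}{81} \approx 111.42$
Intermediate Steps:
$f{\left(Y \right)} = 2 Y \left(-3 + Y\right)$ ($f{\left(Y \right)} = \left(-3 + Y\right) 2 Y = 2 Y \left(-3 + Y\right)$)
$S{\left(q,j \right)} = - \frac{5 j}{18}$ ($S{\left(q,j \right)} = j \left(- \frac{1}{3}\right) + j \frac{1}{18} = - \frac{j}{3} + \frac{j}{18} = - \frac{5 j}{18}$)
$\left(f{\left(10 - 10 \right)} + S{\left(b{\left(-3 \right)},-38 \right)}\right)^{2} = \left(2 \left(10 - 10\right) \left(-3 + \left(10 - 10\right)\right) - - \frac{95}{9}\right)^{2} = \left(2 \left(10 - 10\right) \left(-3 + \left(10 - 10\right)\right) + \frac{95}{9}\right)^{2} = \left(2 \cdot 0 \left(-3 + 0\right) + \frac{95}{9}\right)^{2} = \left(2 \cdot 0 \left(-3\right) + \frac{95}{9}\right)^{2} = \left(0 + \frac{95}{9}\right)^{2} = \left(\frac{95}{9}\right)^{2} = \frac{9025}{81}$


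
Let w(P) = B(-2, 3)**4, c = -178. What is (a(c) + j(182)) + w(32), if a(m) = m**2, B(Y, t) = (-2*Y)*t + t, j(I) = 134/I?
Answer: 7490186/91 ≈ 82310.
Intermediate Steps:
B(Y, t) = t - 2*Y*t (B(Y, t) = -2*Y*t + t = t - 2*Y*t)
w(P) = 50625 (w(P) = (3*(1 - 2*(-2)))**4 = (3*(1 + 4))**4 = (3*5)**4 = 15**4 = 50625)
(a(c) + j(182)) + w(32) = ((-178)**2 + 134/182) + 50625 = (31684 + 134*(1/182)) + 50625 = (31684 + 67/91) + 50625 = 2883311/91 + 50625 = 7490186/91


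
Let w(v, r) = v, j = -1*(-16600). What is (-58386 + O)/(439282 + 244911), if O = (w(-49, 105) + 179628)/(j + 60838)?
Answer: -4521115489/52982537534 ≈ -0.085332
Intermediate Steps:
j = 16600
O = 179579/77438 (O = (-49 + 179628)/(16600 + 60838) = 179579/77438 ≈ 2.3190)
(-58386 + O)/(439282 + 244911) = (-58386 + 179579/77438)/(439282 + 244911) = -4521115489/77438/684193 = -4521115489/77438*1/684193 = -4521115489/52982537534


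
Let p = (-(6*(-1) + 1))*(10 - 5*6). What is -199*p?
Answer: 19900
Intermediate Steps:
p = -100 (p = (-(-6 + 1))*(10 - 30) = -1*(-5)*(-20) = 5*(-20) = -100)
-199*p = -199*(-100) = 19900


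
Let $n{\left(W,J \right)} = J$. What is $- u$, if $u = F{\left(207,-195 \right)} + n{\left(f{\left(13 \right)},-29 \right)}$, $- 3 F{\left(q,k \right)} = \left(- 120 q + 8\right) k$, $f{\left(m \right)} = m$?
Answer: $1614109$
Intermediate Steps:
$F{\left(q,k \right)} = - \frac{k \left(8 - 120 q\right)}{3}$ ($F{\left(q,k \right)} = - \frac{\left(- 120 q + 8\right) k}{3} = - \frac{\left(8 - 120 q\right) k}{3} = - \frac{k \left(8 - 120 q\right)}{3}$)
$u = -1614109$ ($u = \frac{8}{3} \left(-195\right) \left(-1 + 15 \cdot 207\right) - 29 = \frac{8}{3} \left(-195\right) \left(-1 + 3105\right) - 29 = \frac{8}{3} \left(-195\right) 3104 - 29 = -1614080 - 29 = -1614109$)
$- u = \left(-1\right) \left(-1614109\right) = 1614109$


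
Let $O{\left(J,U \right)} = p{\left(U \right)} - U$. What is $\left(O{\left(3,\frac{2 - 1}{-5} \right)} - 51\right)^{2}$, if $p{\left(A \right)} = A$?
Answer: $2601$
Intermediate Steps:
$O{\left(J,U \right)} = 0$ ($O{\left(J,U \right)} = U - U = 0$)
$\left(O{\left(3,\frac{2 - 1}{-5} \right)} - 51\right)^{2} = \left(0 - 51\right)^{2} = \left(-51\right)^{2} = 2601$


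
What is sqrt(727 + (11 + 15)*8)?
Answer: sqrt(935) ≈ 30.578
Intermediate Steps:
sqrt(727 + (11 + 15)*8) = sqrt(727 + 26*8) = sqrt(727 + 208) = sqrt(935)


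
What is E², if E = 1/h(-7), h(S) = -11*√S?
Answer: -1/847 ≈ -0.0011806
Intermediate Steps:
E = I*√7/77 (E = 1/(-11*I*√7) = I*√7/77 ≈ 0.03436*I)
E² = (I*√7/77)² = -1/847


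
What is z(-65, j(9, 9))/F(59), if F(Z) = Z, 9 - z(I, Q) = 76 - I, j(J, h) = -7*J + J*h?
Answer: -132/59 ≈ -2.2373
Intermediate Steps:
z(I, Q) = -67 + I (z(I, Q) = 9 - (76 - I) = 9 + (-76 + I) = -67 + I)
z(-65, j(9, 9))/F(59) = (-67 - 65)/59 = -132*1/59 = -132/59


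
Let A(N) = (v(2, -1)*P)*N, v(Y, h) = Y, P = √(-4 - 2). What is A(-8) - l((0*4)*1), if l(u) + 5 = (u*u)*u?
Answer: 5 - 16*I*√6 ≈ 5.0 - 39.192*I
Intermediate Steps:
P = I*√6 (P = √(-6) = I*√6 ≈ 2.4495*I)
A(N) = 2*I*N*√6 (A(N) = (2*(I*√6))*N = (2*I*√6)*N = 2*I*N*√6)
l(u) = -5 + u³ (l(u) = -5 + (u*u)*u = -5 + u²*u = -5 + u³)
A(-8) - l((0*4)*1) = 2*I*(-8)*√6 - (-5 + ((0*4)*1)³) = -16*I*√6 - (-5 + (0*1)³) = -16*I*√6 - (-5 + 0³) = -16*I*√6 - (-5 + 0) = -16*I*√6 - 1*(-5) = -16*I*√6 + 5 = 5 - 16*I*√6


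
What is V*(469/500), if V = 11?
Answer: 5159/500 ≈ 10.318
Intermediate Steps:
V*(469/500) = 11*(469/500) = 5159/500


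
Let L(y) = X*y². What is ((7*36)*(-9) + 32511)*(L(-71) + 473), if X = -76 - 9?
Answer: -12944366916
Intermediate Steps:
X = -85
L(y) = -85*y²
((7*36)*(-9) + 32511)*(L(-71) + 473) = ((7*36)*(-9) + 32511)*(-85*(-71)² + 473) = (252*(-9) + 32511)*(-85*5041 + 473) = (-2268 + 32511)*(-428485 + 473) = 30243*(-428012) = -12944366916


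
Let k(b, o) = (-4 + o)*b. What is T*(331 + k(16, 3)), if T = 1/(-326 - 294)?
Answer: -63/124 ≈ -0.50806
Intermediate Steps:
k(b, o) = b*(-4 + o)
T = -1/620 (T = 1/(-620) = -1/620 ≈ -0.0016129)
T*(331 + k(16, 3)) = -(331 + 16*(-4 + 3))/620 = -(331 + 16*(-1))/620 = -(331 - 16)/620 = -1/620*315 = -63/124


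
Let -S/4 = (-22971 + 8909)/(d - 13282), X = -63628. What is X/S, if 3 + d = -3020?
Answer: 259363635/14062 ≈ 18444.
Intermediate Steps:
d = -3023 (d = -3 - 3020 = -3023)
S = -56248/16305 (S = -4*(-22971 + 8909)/(-3023 - 13282) = -(-56248)/(-16305) = -(-56248)*(-1)/16305 = -4*14062/16305 = -56248/16305 ≈ -3.4497)
X/S = -63628/(-56248/16305) = -63628*(-16305/56248) = 259363635/14062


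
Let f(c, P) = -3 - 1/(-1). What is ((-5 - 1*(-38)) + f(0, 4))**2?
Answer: 961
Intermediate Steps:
f(c, P) = -2 (f(c, P) = -3 - 1*(-1) = -3 + 1 = -2)
((-5 - 1*(-38)) + f(0, 4))**2 = ((-5 - 1*(-38)) - 2)**2 = ((-5 + 38) - 2)**2 = (33 - 2)**2 = 31**2 = 961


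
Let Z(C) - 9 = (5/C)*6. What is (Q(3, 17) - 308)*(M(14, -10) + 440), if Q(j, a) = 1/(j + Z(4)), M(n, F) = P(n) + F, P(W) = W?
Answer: -1777480/13 ≈ -1.3673e+5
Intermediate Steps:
Z(C) = 9 + 30/C (Z(C) = 9 + (5/C)*6 = 9 + 30/C)
M(n, F) = F + n (M(n, F) = n + F = F + n)
Q(j, a) = 1/(33/2 + j) (Q(j, a) = 1/(j + (9 + 30/4)) = 1/(j + (9 + 30*(1/4))) = 1/(j + (9 + 15/2)) = 1/(j + 33/2) = 1/(33/2 + j))
(Q(3, 17) - 308)*(M(14, -10) + 440) = (2/(33 + 2*3) - 308)*((-10 + 14) + 440) = (2/(33 + 6) - 308)*(4 + 440) = (2/39 - 308)*444 = -12010/39*444 = -1777480/13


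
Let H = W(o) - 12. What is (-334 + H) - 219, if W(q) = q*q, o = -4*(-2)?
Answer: -501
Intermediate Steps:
o = 8
W(q) = q²
H = 52 (H = 8² - 12 = 64 - 12 = 52)
(-334 + H) - 219 = (-334 + 52) - 219 = -282 - 219 = -501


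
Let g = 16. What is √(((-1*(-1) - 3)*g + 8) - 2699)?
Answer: I*√2723 ≈ 52.182*I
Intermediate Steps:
√(((-1*(-1) - 3)*g + 8) - 2699) = √(((-1*(-1) - 3)*16 + 8) - 2699) = √(((1 - 3)*16 + 8) - 2699) = √((-2*16 + 8) - 2699) = √((-32 + 8) - 2699) = √(-24 - 2699) = √(-2723) = I*√2723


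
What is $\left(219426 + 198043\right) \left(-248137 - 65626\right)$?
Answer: $-130986325847$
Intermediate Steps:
$\left(219426 + 198043\right) \left(-248137 - 65626\right) = 417469 \left(-313763\right) = -130986325847$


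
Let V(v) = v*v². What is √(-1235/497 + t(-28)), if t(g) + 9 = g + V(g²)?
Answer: 2*√29757808086902/497 ≈ 21952.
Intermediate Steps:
V(v) = v³
t(g) = -9 + g + g⁶ (t(g) = -9 + (g + (g²)³) = -9 + (g + g⁶) = -9 + g + g⁶)
√(-1235/497 + t(-28)) = √(-1235/497 + (-9 - 28 + (-28)⁶)) = √(-1235*1/497 + (-9 - 28 + 481890304)) = √(-1235/497 + 481890267) = √(239499461464/497) = 2*√29757808086902/497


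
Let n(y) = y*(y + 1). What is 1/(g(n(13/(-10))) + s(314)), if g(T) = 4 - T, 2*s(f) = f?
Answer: 100/16061 ≈ 0.0062263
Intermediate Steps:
s(f) = f/2
n(y) = y*(1 + y)
1/(g(n(13/(-10))) + s(314)) = 1/((4 - 13/(-10)*(1 + 13/(-10))) + (½)*314) = 1/((4 - 13*(-⅒)*(1 + 13*(-⅒))) + 157) = 1/((4 - (-13)*(1 - 13/10)/10) + 157) = 1/((4 - (-13)*(-3)/(10*10)) + 157) = 1/((4 - 1*39/100) + 157) = 1/((4 - 39/100) + 157) = 1/(361/100 + 157) = 1/(16061/100) = 100/16061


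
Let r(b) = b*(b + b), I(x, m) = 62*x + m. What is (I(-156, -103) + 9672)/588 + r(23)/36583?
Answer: -3145945/21510804 ≈ -0.14625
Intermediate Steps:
I(x, m) = m + 62*x
r(b) = 2*b² (r(b) = b*(2*b) = 2*b²)
(I(-156, -103) + 9672)/588 + r(23)/36583 = ((-103 + 62*(-156)) + 9672)/588 + (2*23²)/36583 = ((-103 - 9672) + 9672)*(1/588) + (2*529)*(1/36583) = (-9775 + 9672)*(1/588) + 1058*(1/36583) = -103*1/588 + 1058/36583 = -103/588 + 1058/36583 = -3145945/21510804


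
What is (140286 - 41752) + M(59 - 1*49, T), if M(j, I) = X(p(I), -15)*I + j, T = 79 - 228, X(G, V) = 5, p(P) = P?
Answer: 97799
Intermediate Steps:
T = -149
M(j, I) = j + 5*I (M(j, I) = 5*I + j = j + 5*I)
(140286 - 41752) + M(59 - 1*49, T) = (140286 - 41752) + ((59 - 1*49) + 5*(-149)) = 98534 + ((59 - 49) - 745) = 98534 + (10 - 745) = 98534 - 735 = 97799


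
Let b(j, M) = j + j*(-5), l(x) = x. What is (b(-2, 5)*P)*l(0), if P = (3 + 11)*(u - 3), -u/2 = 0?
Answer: 0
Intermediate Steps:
u = 0 (u = -2*0 = 0)
P = -42 (P = (3 + 11)*(0 - 3) = 14*(-3) = -42)
b(j, M) = -4*j (b(j, M) = j - 5*j = -4*j)
(b(-2, 5)*P)*l(0) = (-4*(-2)*(-42))*0 = (8*(-42))*0 = -336*0 = 0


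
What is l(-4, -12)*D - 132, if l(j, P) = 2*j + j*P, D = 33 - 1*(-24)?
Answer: 2148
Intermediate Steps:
D = 57 (D = 33 + 24 = 57)
l(j, P) = 2*j + P*j
l(-4, -12)*D - 132 = -4*(2 - 12)*57 - 132 = -4*(-10)*57 - 132 = 40*57 - 132 = 2280 - 132 = 2148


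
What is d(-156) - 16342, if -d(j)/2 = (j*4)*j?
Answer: -211030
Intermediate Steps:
d(j) = -8*j² (d(j) = -2*j*4*j = -2*4*j*j = -8*j²)
d(-156) - 16342 = -8*(-156)² - 16342 = -8*24336 - 16342 = -194688 - 16342 = -211030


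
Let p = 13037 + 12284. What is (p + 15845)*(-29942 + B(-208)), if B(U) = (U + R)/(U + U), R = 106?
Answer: -128188556955/104 ≈ -1.2326e+9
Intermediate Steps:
B(U) = (106 + U)/(2*U) (B(U) = (U + 106)/(U + U) = (106 + U)/((2*U)) = (106 + U)*(1/(2*U)) = (106 + U)/(2*U))
p = 25321
(p + 15845)*(-29942 + B(-208)) = (25321 + 15845)*(-29942 + (1/2)*(106 - 208)/(-208)) = 41166*(-29942 + (1/2)*(-1/208)*(-102)) = 41166*(-29942 + 51/208) = 41166*(-6227885/208) = -128188556955/104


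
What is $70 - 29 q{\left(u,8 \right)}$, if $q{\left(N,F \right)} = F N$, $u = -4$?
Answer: $998$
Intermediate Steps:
$70 - 29 q{\left(u,8 \right)} = 70 - 29 \cdot 8 \left(-4\right) = 70 - -928 = 70 + 928 = 998$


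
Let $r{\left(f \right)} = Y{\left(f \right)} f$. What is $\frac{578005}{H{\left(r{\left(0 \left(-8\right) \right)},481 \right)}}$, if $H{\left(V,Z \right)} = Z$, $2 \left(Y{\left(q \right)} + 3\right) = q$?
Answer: $\frac{578005}{481} \approx 1201.7$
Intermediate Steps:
$Y{\left(q \right)} = -3 + \frac{q}{2}$
$r{\left(f \right)} = f \left(-3 + \frac{f}{2}\right)$ ($r{\left(f \right)} = \left(-3 + \frac{f}{2}\right) f = f \left(-3 + \frac{f}{2}\right)$)
$\frac{578005}{H{\left(r{\left(0 \left(-8\right) \right)},481 \right)}} = \frac{578005}{481}$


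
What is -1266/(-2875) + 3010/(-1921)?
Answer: -6221764/5522875 ≈ -1.1265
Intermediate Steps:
-1266/(-2875) + 3010/(-1921) = -1266*(-1/2875) + 3010*(-1/1921) = 1266/2875 - 3010/1921 = -6221764/5522875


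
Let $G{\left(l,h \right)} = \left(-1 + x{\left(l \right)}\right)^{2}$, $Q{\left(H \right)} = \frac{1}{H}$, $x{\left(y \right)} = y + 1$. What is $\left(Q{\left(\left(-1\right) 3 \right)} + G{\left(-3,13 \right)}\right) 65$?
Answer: $\frac{1690}{3} \approx 563.33$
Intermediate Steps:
$x{\left(y \right)} = 1 + y$
$G{\left(l,h \right)} = l^{2}$ ($G{\left(l,h \right)} = \left(-1 + \left(1 + l\right)\right)^{2} = l^{2}$)
$\left(Q{\left(\left(-1\right) 3 \right)} + G{\left(-3,13 \right)}\right) 65 = \left(\frac{1}{\left(-1\right) 3} + \left(-3\right)^{2}\right) 65 = \left(\frac{1}{-3} + 9\right) 65 = \left(- \frac{1}{3} + 9\right) 65 = \frac{26}{3} \cdot 65 = \frac{1690}{3}$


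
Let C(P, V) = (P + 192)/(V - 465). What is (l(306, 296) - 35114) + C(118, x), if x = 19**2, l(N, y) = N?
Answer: -1810171/52 ≈ -34811.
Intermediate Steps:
x = 361
C(P, V) = (192 + P)/(-465 + V)
(l(306, 296) - 35114) + C(118, x) = (306 - 35114) + (192 + 118)/(-465 + 361) = -34808 + 310/(-104) = -34808 - 1/104*310 = -34808 - 155/52 = -1810171/52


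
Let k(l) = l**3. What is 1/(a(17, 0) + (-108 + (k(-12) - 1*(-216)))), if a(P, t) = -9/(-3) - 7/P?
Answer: -17/27496 ≈ -0.00061827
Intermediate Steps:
a(P, t) = 3 - 7/P (a(P, t) = -9*(-1/3) - 7/P = 3 - 7/P)
1/(a(17, 0) + (-108 + (k(-12) - 1*(-216)))) = 1/((3 - 7/17) + (-108 + ((-12)**3 - 1*(-216)))) = 1/((3 - 7*1/17) + (-108 + (-1728 + 216))) = 1/((3 - 7/17) + (-108 - 1512)) = 1/(44/17 - 1620) = 1/(-27496/17) = -17/27496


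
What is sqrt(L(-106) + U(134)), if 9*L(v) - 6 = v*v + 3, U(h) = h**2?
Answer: sqrt(172849)/3 ≈ 138.58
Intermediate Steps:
L(v) = 1 + v**2/9 (L(v) = 2/3 + (v*v + 3)/9 = 2/3 + (v**2 + 3)/9 = 2/3 + (3 + v**2)/9 = 2/3 + (1/3 + v**2/9) = 1 + v**2/9)
sqrt(L(-106) + U(134)) = sqrt((1 + (1/9)*(-106)**2) + 134**2) = sqrt((1 + (1/9)*11236) + 17956) = sqrt((1 + 11236/9) + 17956) = sqrt(11245/9 + 17956) = sqrt(172849/9) = sqrt(172849)/3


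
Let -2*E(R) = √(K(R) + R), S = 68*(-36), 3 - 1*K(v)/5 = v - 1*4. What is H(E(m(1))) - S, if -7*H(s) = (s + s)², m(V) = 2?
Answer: 17109/7 ≈ 2444.1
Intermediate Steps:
K(v) = 35 - 5*v (K(v) = 15 - 5*(v - 1*4) = 15 - 5*(v - 4) = 15 - 5*(-4 + v) = 15 + (20 - 5*v) = 35 - 5*v)
S = -2448
E(R) = -√(35 - 4*R)/2 (E(R) = -√((35 - 5*R) + R)/2 = -√(35 - 4*R)/2)
H(s) = -4*s²/7 (H(s) = -(s + s)²/7 = -4*s²/7)
H(E(m(1))) - S = -4*(-√(35 - 4*2)/2)²/7 - 1*(-2448) = -4*(-√(35 - 8)/2)²/7 + 2448 = -4*(-3*√3/2)²/7 + 2448 = -4/7*27/4 + 2448 = -27/7 + 2448 = 17109/7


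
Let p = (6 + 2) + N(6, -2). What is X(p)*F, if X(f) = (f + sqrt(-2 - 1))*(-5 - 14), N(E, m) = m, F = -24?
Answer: 2736 + 456*I*sqrt(3) ≈ 2736.0 + 789.82*I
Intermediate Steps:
p = 6 (p = (6 + 2) - 2 = 8 - 2 = 6)
X(f) = -19*f - 19*I*sqrt(3) (X(f) = (f + sqrt(-3))*(-19) = (f + I*sqrt(3))*(-19) = -19*f - 19*I*sqrt(3))
X(p)*F = (-19*6 - 19*I*sqrt(3))*(-24) = (-114 - 19*I*sqrt(3))*(-24) = 2736 + 456*I*sqrt(3)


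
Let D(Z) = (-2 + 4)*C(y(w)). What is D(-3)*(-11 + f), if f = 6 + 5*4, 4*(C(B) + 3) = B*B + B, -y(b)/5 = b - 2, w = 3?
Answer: 60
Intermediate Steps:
y(b) = 10 - 5*b (y(b) = -5*(b - 2) = -5*(-2 + b) = 10 - 5*b)
C(B) = -3 + B/4 + B²/4 (C(B) = -3 + (B*B + B)/4 = -3 + (B² + B)/4 = -3 + (B + B²)/4 = -3 + (B/4 + B²/4) = -3 + B/4 + B²/4)
f = 26 (f = 6 + 20 = 26)
D(Z) = 4 (D(Z) = (-2 + 4)*(-3 + (10 - 5*3)/4 + (10 - 5*3)²/4) = 2*(-3 + (10 - 15)/4 + (10 - 15)²/4) = 2*(-3 + (¼)*(-5) + (¼)*(-5)²) = 2*(-3 - 5/4 + (¼)*25) = 2*(-3 - 5/4 + 25/4) = 2*2 = 4)
D(-3)*(-11 + f) = 4*(-11 + 26) = 4*15 = 60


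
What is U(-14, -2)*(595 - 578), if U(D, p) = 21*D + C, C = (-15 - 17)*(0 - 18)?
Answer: 4794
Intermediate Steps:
C = 576 (C = -32*(-18) = 576)
U(D, p) = 576 + 21*D (U(D, p) = 21*D + 576 = 576 + 21*D)
U(-14, -2)*(595 - 578) = (576 + 21*(-14))*(595 - 578) = (576 - 294)*17 = 282*17 = 4794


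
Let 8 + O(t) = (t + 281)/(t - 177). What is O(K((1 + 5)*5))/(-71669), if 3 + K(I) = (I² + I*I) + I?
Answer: 5546/59126925 ≈ 9.3798e-5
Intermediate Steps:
K(I) = -3 + I + 2*I² (K(I) = -3 + ((I² + I*I) + I) = -3 + ((I² + I²) + I) = -3 + (2*I² + I) = -3 + (I + 2*I²) = -3 + I + 2*I²)
O(t) = -8 + (281 + t)/(-177 + t) (O(t) = -8 + (t + 281)/(t - 177) = -8 + (281 + t)/(-177 + t))
O(K((1 + 5)*5))/(-71669) = ((1697 - 7*(-3 + (1 + 5)*5 + 2*((1 + 5)*5)²))/(-177 + (-3 + (1 + 5)*5 + 2*((1 + 5)*5)²)))/(-71669) = ((1697 - 7*(-3 + 6*5 + 2*(6*5)²))/(-177 + (-3 + 6*5 + 2*(6*5)²)))*(-1/71669) = ((1697 - 7*(-3 + 30 + 2*30²))/(-177 + (-3 + 30 + 2*30²)))*(-1/71669) = ((1697 - 7*(-3 + 30 + 2*900))/(-177 + (-3 + 30 + 2*900)))*(-1/71669) = ((1697 - 7*(-3 + 30 + 1800))/(-177 + (-3 + 30 + 1800)))*(-1/71669) = ((1697 - 7*1827)/(-177 + 1827))*(-1/71669) = ((1697 - 12789)/1650)*(-1/71669) = ((1/1650)*(-11092))*(-1/71669) = -5546/825*(-1/71669) = 5546/59126925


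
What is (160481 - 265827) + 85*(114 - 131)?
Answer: -106791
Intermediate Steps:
(160481 - 265827) + 85*(114 - 131) = -105346 + 85*(-17) = -105346 - 1445 = -106791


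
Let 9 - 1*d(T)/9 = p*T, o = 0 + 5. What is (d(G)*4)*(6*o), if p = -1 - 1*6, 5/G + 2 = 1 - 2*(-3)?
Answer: 17280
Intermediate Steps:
o = 5
G = 1 (G = 5/(-2 + (1 - 2*(-3))) = 5/(-2 + (1 + 6)) = 5/(-2 + 7) = 5/5 = 5*(⅕) = 1)
p = -7 (p = -1 - 6 = -7)
d(T) = 81 + 63*T (d(T) = 81 - (-63)*T = 81 + 63*T)
(d(G)*4)*(6*o) = ((81 + 63*1)*4)*(6*5) = ((81 + 63)*4)*30 = (144*4)*30 = 576*30 = 17280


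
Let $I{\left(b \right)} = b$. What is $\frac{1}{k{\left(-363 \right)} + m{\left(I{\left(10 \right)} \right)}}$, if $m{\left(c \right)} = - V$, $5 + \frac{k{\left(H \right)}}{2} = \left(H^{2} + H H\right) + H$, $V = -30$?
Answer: $\frac{1}{526370} \approx 1.8998 \cdot 10^{-6}$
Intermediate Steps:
$k{\left(H \right)} = -10 + 2 H + 4 H^{2}$ ($k{\left(H \right)} = -10 + 2 \left(\left(H^{2} + H H\right) + H\right) = -10 + 2 \left(\left(H^{2} + H^{2}\right) + H\right) = -10 + 2 \left(2 H^{2} + H\right) = -10 + 2 \left(H + 2 H^{2}\right) = -10 + \left(2 H + 4 H^{2}\right) = -10 + 2 H + 4 H^{2}$)
$m{\left(c \right)} = 30$ ($m{\left(c \right)} = \left(-1\right) \left(-30\right) = 30$)
$\frac{1}{k{\left(-363 \right)} + m{\left(I{\left(10 \right)} \right)}} = \frac{1}{\left(-10 + 2 \left(-363\right) + 4 \left(-363\right)^{2}\right) + 30} = \frac{1}{\left(-10 - 726 + 4 \cdot 131769\right) + 30} = \frac{1}{\left(-10 - 726 + 527076\right) + 30} = \frac{1}{526340 + 30} = \frac{1}{526370}$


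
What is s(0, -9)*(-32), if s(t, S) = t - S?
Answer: -288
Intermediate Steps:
s(0, -9)*(-32) = (0 - 1*(-9))*(-32) = (0 + 9)*(-32) = 9*(-32) = -288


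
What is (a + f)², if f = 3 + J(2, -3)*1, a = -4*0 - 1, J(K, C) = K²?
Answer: 36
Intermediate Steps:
a = -1 (a = 0 - 1 = -1)
f = 7 (f = 3 + 2²*1 = 3 + 4*1 = 3 + 4 = 7)
(a + f)² = (-1 + 7)² = 6² = 36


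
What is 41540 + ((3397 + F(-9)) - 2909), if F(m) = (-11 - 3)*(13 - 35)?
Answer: 42336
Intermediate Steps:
F(m) = 308 (F(m) = -14*(-22) = 308)
41540 + ((3397 + F(-9)) - 2909) = 41540 + ((3397 + 308) - 2909) = 41540 + (3705 - 2909) = 41540 + 796 = 42336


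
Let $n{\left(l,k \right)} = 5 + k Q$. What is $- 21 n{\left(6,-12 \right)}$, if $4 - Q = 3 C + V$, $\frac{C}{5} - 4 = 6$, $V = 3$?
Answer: $-37653$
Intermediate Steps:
$C = 50$ ($C = 20 + 5 \cdot 6 = 20 + 30 = 50$)
$Q = -149$ ($Q = 4 - \left(3 \cdot 50 + 3\right) = 4 - \left(150 + 3\right) = 4 - 153 = -149$)
$n{\left(l,k \right)} = 5 - 149 k$ ($n{\left(l,k \right)} = 5 + k \left(-149\right) = 5 - 149 k$)
$- 21 n{\left(6,-12 \right)} = - 21 \left(5 - -1788\right) = - 21 \left(5 + 1788\right) = \left(-21\right) 1793 = -37653$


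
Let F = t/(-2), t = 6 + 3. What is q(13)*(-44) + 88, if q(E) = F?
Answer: 286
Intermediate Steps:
t = 9
F = -9/2 (F = 9/(-2) = 9*(-½) = -9/2 ≈ -4.5000)
q(E) = -9/2
q(13)*(-44) + 88 = -9/2*(-44) + 88 = 198 + 88 = 286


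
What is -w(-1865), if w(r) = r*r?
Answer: -3478225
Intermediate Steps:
w(r) = r²
-w(-1865) = -1*(-1865)² = -1*3478225 = -3478225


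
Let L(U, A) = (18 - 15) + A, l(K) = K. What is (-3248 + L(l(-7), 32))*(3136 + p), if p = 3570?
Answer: -21546378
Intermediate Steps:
L(U, A) = 3 + A
(-3248 + L(l(-7), 32))*(3136 + p) = (-3248 + (3 + 32))*(3136 + 3570) = (-3248 + 35)*6706 = -3213*6706 = -21546378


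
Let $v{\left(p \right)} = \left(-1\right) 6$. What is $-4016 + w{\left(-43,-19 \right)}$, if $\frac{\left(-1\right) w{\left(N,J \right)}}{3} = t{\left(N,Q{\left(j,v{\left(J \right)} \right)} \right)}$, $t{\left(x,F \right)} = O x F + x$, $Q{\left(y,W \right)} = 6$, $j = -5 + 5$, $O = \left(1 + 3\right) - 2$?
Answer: $-2339$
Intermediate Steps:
$v{\left(p \right)} = -6$
$O = 2$ ($O = 4 - 2 = 2$)
$j = 0$
$t{\left(x,F \right)} = x + 2 F x$ ($t{\left(x,F \right)} = 2 x F + x = 2 F x + x = x + 2 F x$)
$w{\left(N,J \right)} = - 39 N$ ($w{\left(N,J \right)} = - 3 N \left(1 + 2 \cdot 6\right) = - 3 N \left(1 + 12\right) = - 3 N 13 = - 3 \cdot 13 N = - 39 N$)
$-4016 + w{\left(-43,-19 \right)} = -4016 - -1677 = -4016 + 1677 = -2339$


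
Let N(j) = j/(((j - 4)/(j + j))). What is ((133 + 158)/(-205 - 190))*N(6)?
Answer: -10476/395 ≈ -26.522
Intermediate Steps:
N(j) = 2*j²/(-4 + j) (N(j) = j/(((-4 + j)/((2*j)))) = j/(((-4 + j)*(1/(2*j)))) = j/(((-4 + j)/(2*j))) = j*(2*j/(-4 + j)) = 2*j²/(-4 + j))
((133 + 158)/(-205 - 190))*N(6) = ((133 + 158)/(-205 - 190))*(2*6²/(-4 + 6)) = (291/(-395))*(2*36/2) = (291*(-1/395))*(2*36*(½)) = -291/395*36 = -10476/395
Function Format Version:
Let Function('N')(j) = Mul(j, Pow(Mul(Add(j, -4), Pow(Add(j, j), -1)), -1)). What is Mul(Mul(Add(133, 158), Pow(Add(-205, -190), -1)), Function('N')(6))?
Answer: Rational(-10476, 395) ≈ -26.522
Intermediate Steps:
Function('N')(j) = Mul(2, Pow(j, 2), Pow(Add(-4, j), -1)) (Function('N')(j) = Mul(j, Pow(Mul(Add(-4, j), Pow(Mul(2, j), -1)), -1)) = Mul(j, Pow(Mul(Add(-4, j), Mul(Rational(1, 2), Pow(j, -1))), -1)) = Mul(j, Pow(Mul(Rational(1, 2), Pow(j, -1), Add(-4, j)), -1)) = Mul(j, Mul(2, j, Pow(Add(-4, j), -1))) = Mul(2, Pow(j, 2), Pow(Add(-4, j), -1)))
Mul(Mul(Add(133, 158), Pow(Add(-205, -190), -1)), Function('N')(6)) = Mul(Mul(Add(133, 158), Pow(Add(-205, -190), -1)), Mul(2, Pow(6, 2), Pow(Add(-4, 6), -1))) = Mul(Mul(291, Pow(-395, -1)), Mul(2, 36, Pow(2, -1))) = Mul(Mul(291, Rational(-1, 395)), Mul(2, 36, Rational(1, 2))) = Mul(Rational(-291, 395), 36) = Rational(-10476, 395)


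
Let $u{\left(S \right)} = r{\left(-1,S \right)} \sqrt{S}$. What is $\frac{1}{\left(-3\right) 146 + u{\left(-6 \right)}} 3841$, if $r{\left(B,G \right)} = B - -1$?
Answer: $- \frac{3841}{438} \approx -8.7694$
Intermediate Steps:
$r{\left(B,G \right)} = 1 + B$ ($r{\left(B,G \right)} = B + 1 = 1 + B$)
$u{\left(S \right)} = 0$ ($u{\left(S \right)} = \left(1 - 1\right) \sqrt{S} = 0 \sqrt{S} = 0$)
$\frac{1}{\left(-3\right) 146 + u{\left(-6 \right)}} 3841 = \frac{1}{\left(-3\right) 146 + 0} \cdot 3841 = \frac{1}{-438 + 0} \cdot 3841 = \frac{1}{-438} \cdot 3841 = \left(- \frac{1}{438}\right) 3841 = - \frac{3841}{438}$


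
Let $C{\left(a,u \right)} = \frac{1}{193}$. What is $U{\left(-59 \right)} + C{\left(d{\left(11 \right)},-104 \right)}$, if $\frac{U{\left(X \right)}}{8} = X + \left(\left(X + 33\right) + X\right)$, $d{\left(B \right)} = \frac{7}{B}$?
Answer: $- \frac{222335}{193} \approx -1152.0$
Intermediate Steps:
$C{\left(a,u \right)} = \frac{1}{193}$
$U{\left(X \right)} = 264 + 24 X$ ($U{\left(X \right)} = 8 \left(X + \left(\left(X + 33\right) + X\right)\right) = 8 \left(X + \left(\left(33 + X\right) + X\right)\right) = 8 \left(X + \left(33 + 2 X\right)\right) = 8 \left(33 + 3 X\right) = 264 + 24 X$)
$U{\left(-59 \right)} + C{\left(d{\left(11 \right)},-104 \right)} = \left(264 + 24 \left(-59\right)\right) + \frac{1}{193} = \left(264 - 1416\right) + \frac{1}{193} = -1152 + \frac{1}{193} = - \frac{222335}{193}$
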